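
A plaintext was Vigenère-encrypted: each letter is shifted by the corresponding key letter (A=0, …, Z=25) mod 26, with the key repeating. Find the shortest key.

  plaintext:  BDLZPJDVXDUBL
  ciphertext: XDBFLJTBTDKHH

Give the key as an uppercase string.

WAQG

  i= 0: X-B = 22 → W
  i= 1: D-D =  0 → A
  i= 2: B-L = 16 → Q
  i= 3: F-Z =  6 → G
  i= 4: L-P = 22 → W
  i= 5: J-J =  0 → A
  i= 6: T-D = 16 → Q
  i= 7: B-V =  6 → G
  i= 8: T-X = 22 → W
  i= 9: D-D =  0 → A
  i=10: K-U = 16 → Q
  i=11: H-B =  6 → G
  i=12: H-L = 22 → W
  shifts repeat with period 4: WAQG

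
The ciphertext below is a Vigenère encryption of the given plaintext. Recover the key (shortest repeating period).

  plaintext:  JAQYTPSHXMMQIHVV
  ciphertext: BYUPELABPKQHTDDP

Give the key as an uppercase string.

SYERLWIU

  i= 0: B-J = 18 → S
  i= 1: Y-A = 24 → Y
  i= 2: U-Q =  4 → E
  i= 3: P-Y = 17 → R
  i= 4: E-T = 11 → L
  i= 5: L-P = 22 → W
  i= 6: A-S =  8 → I
  i= 7: B-H = 20 → U
  i= 8: P-X = 18 → S
  i= 9: K-M = 24 → Y
  i=10: Q-M =  4 → E
  i=11: H-Q = 17 → R
  i=12: T-I = 11 → L
  i=13: D-H = 22 → W
  i=14: D-V =  8 → I
  i=15: P-V = 20 → U
  shifts repeat with period 8: SYERLWIU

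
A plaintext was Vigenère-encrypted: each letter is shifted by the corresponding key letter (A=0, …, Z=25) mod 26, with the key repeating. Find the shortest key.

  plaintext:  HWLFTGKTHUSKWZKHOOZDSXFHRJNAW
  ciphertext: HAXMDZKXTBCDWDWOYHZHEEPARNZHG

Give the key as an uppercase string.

  i= 0: H-H =  0 → A
  i= 1: A-W =  4 → E
  i= 2: X-L = 12 → M
  i= 3: M-F =  7 → H
  i= 4: D-T = 10 → K
  i= 5: Z-G = 19 → T
  i= 6: K-K =  0 → A
  i= 7: X-T =  4 → E
  i= 8: T-H = 12 → M
  i= 9: B-U =  7 → H
  i=10: C-S = 10 → K
  i=11: D-K = 19 → T
  i=12: W-W =  0 → A
  i=13: D-Z =  4 → E
  i=14: W-K = 12 → M
  i=15: O-H =  7 → H
  i=16: Y-O = 10 → K
  i=17: H-O = 19 → T
  i=18: Z-Z =  0 → A
  i=19: H-D =  4 → E
  i=20: E-S = 12 → M
  i=21: E-X =  7 → H
  i=22: P-F = 10 → K
  i=23: A-H = 19 → T
  i=24: R-R =  0 → A
  i=25: N-J =  4 → E
  i=26: Z-N = 12 → M
  i=27: H-A =  7 → H
  i=28: G-W = 10 → K
  shifts repeat with period 6: AEMHKT

AEMHKT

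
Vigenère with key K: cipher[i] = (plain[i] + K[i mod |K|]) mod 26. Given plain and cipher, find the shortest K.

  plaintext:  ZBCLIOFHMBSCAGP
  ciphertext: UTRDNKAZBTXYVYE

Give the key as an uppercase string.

  i= 0: U-Z = 21 → V
  i= 1: T-B = 18 → S
  i= 2: R-C = 15 → P
  i= 3: D-L = 18 → S
  i= 4: N-I =  5 → F
  i= 5: K-O = 22 → W
  i= 6: A-F = 21 → V
  i= 7: Z-H = 18 → S
  i= 8: B-M = 15 → P
  i= 9: T-B = 18 → S
  i=10: X-S =  5 → F
  i=11: Y-C = 22 → W
  i=12: V-A = 21 → V
  i=13: Y-G = 18 → S
  i=14: E-P = 15 → P
  shifts repeat with period 6: VSPSFW

VSPSFW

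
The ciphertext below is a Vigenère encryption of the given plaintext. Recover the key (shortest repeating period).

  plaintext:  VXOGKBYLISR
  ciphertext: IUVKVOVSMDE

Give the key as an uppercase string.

  i= 0: I-V = 13 → N
  i= 1: U-X = 23 → X
  i= 2: V-O =  7 → H
  i= 3: K-G =  4 → E
  i= 4: V-K = 11 → L
  i= 5: O-B = 13 → N
  i= 6: V-Y = 23 → X
  i= 7: S-L =  7 → H
  i= 8: M-I =  4 → E
  i= 9: D-S = 11 → L
  i=10: E-R = 13 → N
  shifts repeat with period 5: NXHEL

NXHEL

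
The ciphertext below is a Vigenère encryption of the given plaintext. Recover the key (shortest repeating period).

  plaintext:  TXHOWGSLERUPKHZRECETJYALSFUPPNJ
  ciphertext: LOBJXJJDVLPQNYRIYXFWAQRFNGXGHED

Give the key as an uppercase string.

  i= 0: L-T = 18 → S
  i= 1: O-X = 17 → R
  i= 2: B-H = 20 → U
  i= 3: J-O = 21 → V
  i= 4: X-W =  1 → B
  i= 5: J-G =  3 → D
  i= 6: J-S = 17 → R
  i= 7: D-L = 18 → S
  i= 8: V-E = 17 → R
  i= 9: L-R = 20 → U
  i=10: P-U = 21 → V
  i=11: Q-P =  1 → B
  i=12: N-K =  3 → D
  i=13: Y-H = 17 → R
  i=14: R-Z = 18 → S
  i=15: I-R = 17 → R
  i=16: Y-E = 20 → U
  i=17: X-C = 21 → V
  i=18: F-E =  1 → B
  i=19: W-T =  3 → D
  i=20: A-J = 17 → R
  i=21: Q-Y = 18 → S
  i=22: R-A = 17 → R
  i=23: F-L = 20 → U
  i=24: N-S = 21 → V
  i=25: G-F =  1 → B
  i=26: X-U =  3 → D
  i=27: G-P = 17 → R
  i=28: H-P = 18 → S
  i=29: E-N = 17 → R
  i=30: D-J = 20 → U
  shifts repeat with period 7: SRUVBDR

SRUVBDR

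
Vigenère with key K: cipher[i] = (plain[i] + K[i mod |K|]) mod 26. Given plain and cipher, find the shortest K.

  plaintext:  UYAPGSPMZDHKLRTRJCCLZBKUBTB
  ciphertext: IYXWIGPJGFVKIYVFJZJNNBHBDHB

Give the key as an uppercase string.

  i= 0: I-U = 14 → O
  i= 1: Y-Y =  0 → A
  i= 2: X-A = 23 → X
  i= 3: W-P =  7 → H
  i= 4: I-G =  2 → C
  i= 5: G-S = 14 → O
  i= 6: P-P =  0 → A
  i= 7: J-M = 23 → X
  i= 8: G-Z =  7 → H
  i= 9: F-D =  2 → C
  i=10: V-H = 14 → O
  i=11: K-K =  0 → A
  i=12: I-L = 23 → X
  i=13: Y-R =  7 → H
  i=14: V-T =  2 → C
  i=15: F-R = 14 → O
  i=16: J-J =  0 → A
  i=17: Z-C = 23 → X
  i=18: J-C =  7 → H
  i=19: N-L =  2 → C
  i=20: N-Z = 14 → O
  i=21: B-B =  0 → A
  i=22: H-K = 23 → X
  i=23: B-U =  7 → H
  i=24: D-B =  2 → C
  i=25: H-T = 14 → O
  i=26: B-B =  0 → A
  shifts repeat with period 5: OAXHC

OAXHC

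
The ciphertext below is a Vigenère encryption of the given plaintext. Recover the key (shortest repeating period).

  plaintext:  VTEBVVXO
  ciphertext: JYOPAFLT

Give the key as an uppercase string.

  i= 0: J-V = 14 → O
  i= 1: Y-T =  5 → F
  i= 2: O-E = 10 → K
  i= 3: P-B = 14 → O
  i= 4: A-V =  5 → F
  i= 5: F-V = 10 → K
  i= 6: L-X = 14 → O
  i= 7: T-O =  5 → F
  shifts repeat with period 3: OFK

OFK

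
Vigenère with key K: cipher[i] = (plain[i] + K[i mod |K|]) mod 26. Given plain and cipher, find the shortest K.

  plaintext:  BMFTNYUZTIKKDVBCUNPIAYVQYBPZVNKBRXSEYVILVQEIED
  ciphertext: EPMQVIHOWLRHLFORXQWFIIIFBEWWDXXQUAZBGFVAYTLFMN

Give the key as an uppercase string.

  i= 0: E-B =  3 → D
  i= 1: P-M =  3 → D
  i= 2: M-F =  7 → H
  i= 3: Q-T = 23 → X
  i= 4: V-N =  8 → I
  i= 5: I-Y = 10 → K
  i= 6: H-U = 13 → N
  i= 7: O-Z = 15 → P
  i= 8: W-T =  3 → D
  i= 9: L-I =  3 → D
  i=10: R-K =  7 → H
  i=11: H-K = 23 → X
  i=12: L-D =  8 → I
  i=13: F-V = 10 → K
  i=14: O-B = 13 → N
  i=15: R-C = 15 → P
  i=16: X-U =  3 → D
  i=17: Q-N =  3 → D
  i=18: W-P =  7 → H
  i=19: F-I = 23 → X
  i=20: I-A =  8 → I
  i=21: I-Y = 10 → K
  i=22: I-V = 13 → N
  i=23: F-Q = 15 → P
  i=24: B-Y =  3 → D
  i=25: E-B =  3 → D
  i=26: W-P =  7 → H
  i=27: W-Z = 23 → X
  i=28: D-V =  8 → I
  i=29: X-N = 10 → K
  i=30: X-K = 13 → N
  i=31: Q-B = 15 → P
  i=32: U-R =  3 → D
  i=33: A-X =  3 → D
  i=34: Z-S =  7 → H
  i=35: B-E = 23 → X
  i=36: G-Y =  8 → I
  i=37: F-V = 10 → K
  i=38: V-I = 13 → N
  i=39: A-L = 15 → P
  i=40: Y-V =  3 → D
  i=41: T-Q =  3 → D
  i=42: L-E =  7 → H
  i=43: F-I = 23 → X
  i=44: M-E =  8 → I
  i=45: N-D = 10 → K
  shifts repeat with period 8: DDHXIKNP

DDHXIKNP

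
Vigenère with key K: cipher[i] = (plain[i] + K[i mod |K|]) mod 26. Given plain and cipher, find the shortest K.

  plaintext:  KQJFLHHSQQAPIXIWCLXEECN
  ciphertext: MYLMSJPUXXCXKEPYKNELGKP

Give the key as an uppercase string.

  i= 0: M-K =  2 → C
  i= 1: Y-Q =  8 → I
  i= 2: L-J =  2 → C
  i= 3: M-F =  7 → H
  i= 4: S-L =  7 → H
  i= 5: J-H =  2 → C
  i= 6: P-H =  8 → I
  i= 7: U-S =  2 → C
  i= 8: X-Q =  7 → H
  i= 9: X-Q =  7 → H
  i=10: C-A =  2 → C
  i=11: X-P =  8 → I
  i=12: K-I =  2 → C
  i=13: E-X =  7 → H
  i=14: P-I =  7 → H
  i=15: Y-W =  2 → C
  i=16: K-C =  8 → I
  i=17: N-L =  2 → C
  i=18: E-X =  7 → H
  i=19: L-E =  7 → H
  i=20: G-E =  2 → C
  i=21: K-C =  8 → I
  i=22: P-N =  2 → C
  shifts repeat with period 5: CICHH

CICHH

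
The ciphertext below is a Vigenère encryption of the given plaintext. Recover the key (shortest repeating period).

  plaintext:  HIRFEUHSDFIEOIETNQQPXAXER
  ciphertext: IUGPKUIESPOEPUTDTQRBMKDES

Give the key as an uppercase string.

BMPKGA

  i= 0: I-H =  1 → B
  i= 1: U-I = 12 → M
  i= 2: G-R = 15 → P
  i= 3: P-F = 10 → K
  i= 4: K-E =  6 → G
  i= 5: U-U =  0 → A
  i= 6: I-H =  1 → B
  i= 7: E-S = 12 → M
  i= 8: S-D = 15 → P
  i= 9: P-F = 10 → K
  i=10: O-I =  6 → G
  i=11: E-E =  0 → A
  i=12: P-O =  1 → B
  i=13: U-I = 12 → M
  i=14: T-E = 15 → P
  i=15: D-T = 10 → K
  i=16: T-N =  6 → G
  i=17: Q-Q =  0 → A
  i=18: R-Q =  1 → B
  i=19: B-P = 12 → M
  i=20: M-X = 15 → P
  i=21: K-A = 10 → K
  i=22: D-X =  6 → G
  i=23: E-E =  0 → A
  i=24: S-R =  1 → B
  shifts repeat with period 6: BMPKGA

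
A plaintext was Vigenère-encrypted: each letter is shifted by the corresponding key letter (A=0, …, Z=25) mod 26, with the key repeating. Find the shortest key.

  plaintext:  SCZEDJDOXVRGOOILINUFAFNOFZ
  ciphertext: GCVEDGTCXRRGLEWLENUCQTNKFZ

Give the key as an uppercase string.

  i= 0: G-S = 14 → O
  i= 1: C-C =  0 → A
  i= 2: V-Z = 22 → W
  i= 3: E-E =  0 → A
  i= 4: D-D =  0 → A
  i= 5: G-J = 23 → X
  i= 6: T-D = 16 → Q
  i= 7: C-O = 14 → O
  i= 8: X-X =  0 → A
  i= 9: R-V = 22 → W
  i=10: R-R =  0 → A
  i=11: G-G =  0 → A
  i=12: L-O = 23 → X
  i=13: E-O = 16 → Q
  i=14: W-I = 14 → O
  i=15: L-L =  0 → A
  i=16: E-I = 22 → W
  i=17: N-N =  0 → A
  i=18: U-U =  0 → A
  i=19: C-F = 23 → X
  i=20: Q-A = 16 → Q
  i=21: T-F = 14 → O
  i=22: N-N =  0 → A
  i=23: K-O = 22 → W
  i=24: F-F =  0 → A
  i=25: Z-Z =  0 → A
  shifts repeat with period 7: OAWAAXQ

OAWAAXQ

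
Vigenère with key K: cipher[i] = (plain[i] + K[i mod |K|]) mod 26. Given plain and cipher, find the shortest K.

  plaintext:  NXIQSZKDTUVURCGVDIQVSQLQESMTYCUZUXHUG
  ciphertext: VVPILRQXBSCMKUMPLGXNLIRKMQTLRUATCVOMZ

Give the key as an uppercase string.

  i= 0: V-N =  8 → I
  i= 1: V-X = 24 → Y
  i= 2: P-I =  7 → H
  i= 3: I-Q = 18 → S
  i= 4: L-S = 19 → T
  i= 5: R-Z = 18 → S
  i= 6: Q-K =  6 → G
  i= 7: X-D = 20 → U
  i= 8: B-T =  8 → I
  i= 9: S-U = 24 → Y
  i=10: C-V =  7 → H
  i=11: M-U = 18 → S
  i=12: K-R = 19 → T
  i=13: U-C = 18 → S
  i=14: M-G =  6 → G
  i=15: P-V = 20 → U
  i=16: L-D =  8 → I
  i=17: G-I = 24 → Y
  i=18: X-Q =  7 → H
  i=19: N-V = 18 → S
  i=20: L-S = 19 → T
  i=21: I-Q = 18 → S
  i=22: R-L =  6 → G
  i=23: K-Q = 20 → U
  i=24: M-E =  8 → I
  i=25: Q-S = 24 → Y
  i=26: T-M =  7 → H
  i=27: L-T = 18 → S
  i=28: R-Y = 19 → T
  i=29: U-C = 18 → S
  i=30: A-U =  6 → G
  i=31: T-Z = 20 → U
  i=32: C-U =  8 → I
  i=33: V-X = 24 → Y
  i=34: O-H =  7 → H
  i=35: M-U = 18 → S
  i=36: Z-G = 19 → T
  shifts repeat with period 8: IYHSTSGU

IYHSTSGU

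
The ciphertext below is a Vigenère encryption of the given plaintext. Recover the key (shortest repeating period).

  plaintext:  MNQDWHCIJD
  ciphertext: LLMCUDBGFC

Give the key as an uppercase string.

  i= 0: L-M = 25 → Z
  i= 1: L-N = 24 → Y
  i= 2: M-Q = 22 → W
  i= 3: C-D = 25 → Z
  i= 4: U-W = 24 → Y
  i= 5: D-H = 22 → W
  i= 6: B-C = 25 → Z
  i= 7: G-I = 24 → Y
  i= 8: F-J = 22 → W
  i= 9: C-D = 25 → Z
  shifts repeat with period 3: ZYW

ZYW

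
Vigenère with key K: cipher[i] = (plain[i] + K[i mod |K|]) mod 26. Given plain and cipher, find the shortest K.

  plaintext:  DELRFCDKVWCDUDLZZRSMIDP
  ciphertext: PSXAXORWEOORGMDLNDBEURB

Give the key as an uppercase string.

  i= 0: P-D = 12 → M
  i= 1: S-E = 14 → O
  i= 2: X-L = 12 → M
  i= 3: A-R =  9 → J
  i= 4: X-F = 18 → S
  i= 5: O-C = 12 → M
  i= 6: R-D = 14 → O
  i= 7: W-K = 12 → M
  i= 8: E-V =  9 → J
  i= 9: O-W = 18 → S
  i=10: O-C = 12 → M
  i=11: R-D = 14 → O
  i=12: G-U = 12 → M
  i=13: M-D =  9 → J
  i=14: D-L = 18 → S
  i=15: L-Z = 12 → M
  i=16: N-Z = 14 → O
  i=17: D-R = 12 → M
  i=18: B-S =  9 → J
  i=19: E-M = 18 → S
  i=20: U-I = 12 → M
  i=21: R-D = 14 → O
  i=22: B-P = 12 → M
  shifts repeat with period 5: MOMJS

MOMJS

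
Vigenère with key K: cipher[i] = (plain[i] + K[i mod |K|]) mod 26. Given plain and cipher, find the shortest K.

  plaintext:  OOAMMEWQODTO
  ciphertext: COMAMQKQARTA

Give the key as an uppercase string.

  i= 0: C-O = 14 → O
  i= 1: O-O =  0 → A
  i= 2: M-A = 12 → M
  i= 3: A-M = 14 → O
  i= 4: M-M =  0 → A
  i= 5: Q-E = 12 → M
  i= 6: K-W = 14 → O
  i= 7: Q-Q =  0 → A
  i= 8: A-O = 12 → M
  i= 9: R-D = 14 → O
  i=10: T-T =  0 → A
  i=11: A-O = 12 → M
  shifts repeat with period 3: OAM

OAM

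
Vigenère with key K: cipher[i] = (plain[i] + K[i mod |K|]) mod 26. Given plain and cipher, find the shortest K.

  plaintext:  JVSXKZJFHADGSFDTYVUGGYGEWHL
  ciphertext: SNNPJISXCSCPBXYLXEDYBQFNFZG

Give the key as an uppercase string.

JSVSZJ

  i= 0: S-J =  9 → J
  i= 1: N-V = 18 → S
  i= 2: N-S = 21 → V
  i= 3: P-X = 18 → S
  i= 4: J-K = 25 → Z
  i= 5: I-Z =  9 → J
  i= 6: S-J =  9 → J
  i= 7: X-F = 18 → S
  i= 8: C-H = 21 → V
  i= 9: S-A = 18 → S
  i=10: C-D = 25 → Z
  i=11: P-G =  9 → J
  i=12: B-S =  9 → J
  i=13: X-F = 18 → S
  i=14: Y-D = 21 → V
  i=15: L-T = 18 → S
  i=16: X-Y = 25 → Z
  i=17: E-V =  9 → J
  i=18: D-U =  9 → J
  i=19: Y-G = 18 → S
  i=20: B-G = 21 → V
  i=21: Q-Y = 18 → S
  i=22: F-G = 25 → Z
  i=23: N-E =  9 → J
  i=24: F-W =  9 → J
  i=25: Z-H = 18 → S
  i=26: G-L = 21 → V
  shifts repeat with period 6: JSVSZJ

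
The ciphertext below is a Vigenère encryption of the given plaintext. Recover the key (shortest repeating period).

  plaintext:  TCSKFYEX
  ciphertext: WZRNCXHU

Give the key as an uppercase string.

DXZ

  i= 0: W-T =  3 → D
  i= 1: Z-C = 23 → X
  i= 2: R-S = 25 → Z
  i= 3: N-K =  3 → D
  i= 4: C-F = 23 → X
  i= 5: X-Y = 25 → Z
  i= 6: H-E =  3 → D
  i= 7: U-X = 23 → X
  shifts repeat with period 3: DXZ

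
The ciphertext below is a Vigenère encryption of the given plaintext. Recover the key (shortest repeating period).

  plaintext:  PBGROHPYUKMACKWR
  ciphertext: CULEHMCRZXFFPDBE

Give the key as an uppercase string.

  i= 0: C-P = 13 → N
  i= 1: U-B = 19 → T
  i= 2: L-G =  5 → F
  i= 3: E-R = 13 → N
  i= 4: H-O = 19 → T
  i= 5: M-H =  5 → F
  i= 6: C-P = 13 → N
  i= 7: R-Y = 19 → T
  i= 8: Z-U =  5 → F
  i= 9: X-K = 13 → N
  i=10: F-M = 19 → T
  i=11: F-A =  5 → F
  i=12: P-C = 13 → N
  i=13: D-K = 19 → T
  i=14: B-W =  5 → F
  i=15: E-R = 13 → N
  shifts repeat with period 3: NTF

NTF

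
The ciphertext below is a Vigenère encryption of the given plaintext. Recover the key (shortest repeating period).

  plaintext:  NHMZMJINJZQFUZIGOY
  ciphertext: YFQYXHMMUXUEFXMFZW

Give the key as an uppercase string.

LYEZ

  i= 0: Y-N = 11 → L
  i= 1: F-H = 24 → Y
  i= 2: Q-M =  4 → E
  i= 3: Y-Z = 25 → Z
  i= 4: X-M = 11 → L
  i= 5: H-J = 24 → Y
  i= 6: M-I =  4 → E
  i= 7: M-N = 25 → Z
  i= 8: U-J = 11 → L
  i= 9: X-Z = 24 → Y
  i=10: U-Q =  4 → E
  i=11: E-F = 25 → Z
  i=12: F-U = 11 → L
  i=13: X-Z = 24 → Y
  i=14: M-I =  4 → E
  i=15: F-G = 25 → Z
  i=16: Z-O = 11 → L
  i=17: W-Y = 24 → Y
  shifts repeat with period 4: LYEZ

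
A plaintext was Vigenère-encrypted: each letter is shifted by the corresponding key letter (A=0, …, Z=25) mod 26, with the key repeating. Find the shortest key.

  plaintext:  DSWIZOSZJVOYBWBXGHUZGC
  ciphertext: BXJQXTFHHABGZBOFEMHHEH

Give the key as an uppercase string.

  i= 0: B-D = 24 → Y
  i= 1: X-S =  5 → F
  i= 2: J-W = 13 → N
  i= 3: Q-I =  8 → I
  i= 4: X-Z = 24 → Y
  i= 5: T-O =  5 → F
  i= 6: F-S = 13 → N
  i= 7: H-Z =  8 → I
  i= 8: H-J = 24 → Y
  i= 9: A-V =  5 → F
  i=10: B-O = 13 → N
  i=11: G-Y =  8 → I
  i=12: Z-B = 24 → Y
  i=13: B-W =  5 → F
  i=14: O-B = 13 → N
  i=15: F-X =  8 → I
  i=16: E-G = 24 → Y
  i=17: M-H =  5 → F
  i=18: H-U = 13 → N
  i=19: H-Z =  8 → I
  i=20: E-G = 24 → Y
  i=21: H-C =  5 → F
  shifts repeat with period 4: YFNI

YFNI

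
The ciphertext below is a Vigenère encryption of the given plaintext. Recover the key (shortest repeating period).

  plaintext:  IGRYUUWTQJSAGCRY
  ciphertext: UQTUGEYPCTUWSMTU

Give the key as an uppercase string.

MKCW

  i= 0: U-I = 12 → M
  i= 1: Q-G = 10 → K
  i= 2: T-R =  2 → C
  i= 3: U-Y = 22 → W
  i= 4: G-U = 12 → M
  i= 5: E-U = 10 → K
  i= 6: Y-W =  2 → C
  i= 7: P-T = 22 → W
  i= 8: C-Q = 12 → M
  i= 9: T-J = 10 → K
  i=10: U-S =  2 → C
  i=11: W-A = 22 → W
  i=12: S-G = 12 → M
  i=13: M-C = 10 → K
  i=14: T-R =  2 → C
  i=15: U-Y = 22 → W
  shifts repeat with period 4: MKCW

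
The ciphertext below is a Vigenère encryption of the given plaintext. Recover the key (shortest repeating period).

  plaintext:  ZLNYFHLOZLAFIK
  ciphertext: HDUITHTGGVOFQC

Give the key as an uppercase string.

  i= 0: H-Z =  8 → I
  i= 1: D-L = 18 → S
  i= 2: U-N =  7 → H
  i= 3: I-Y = 10 → K
  i= 4: T-F = 14 → O
  i= 5: H-H =  0 → A
  i= 6: T-L =  8 → I
  i= 7: G-O = 18 → S
  i= 8: G-Z =  7 → H
  i= 9: V-L = 10 → K
  i=10: O-A = 14 → O
  i=11: F-F =  0 → A
  i=12: Q-I =  8 → I
  i=13: C-K = 18 → S
  shifts repeat with period 6: ISHKOA

ISHKOA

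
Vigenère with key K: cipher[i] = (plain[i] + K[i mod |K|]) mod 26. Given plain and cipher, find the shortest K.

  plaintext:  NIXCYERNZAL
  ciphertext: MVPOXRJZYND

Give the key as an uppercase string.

ZNSM

  i= 0: M-N = 25 → Z
  i= 1: V-I = 13 → N
  i= 2: P-X = 18 → S
  i= 3: O-C = 12 → M
  i= 4: X-Y = 25 → Z
  i= 5: R-E = 13 → N
  i= 6: J-R = 18 → S
  i= 7: Z-N = 12 → M
  i= 8: Y-Z = 25 → Z
  i= 9: N-A = 13 → N
  i=10: D-L = 18 → S
  shifts repeat with period 4: ZNSM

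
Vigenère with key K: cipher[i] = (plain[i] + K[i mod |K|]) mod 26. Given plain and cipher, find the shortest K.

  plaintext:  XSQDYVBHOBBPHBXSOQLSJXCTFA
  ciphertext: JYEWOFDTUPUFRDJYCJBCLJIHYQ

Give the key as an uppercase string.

MGOTQKC

  i= 0: J-X = 12 → M
  i= 1: Y-S =  6 → G
  i= 2: E-Q = 14 → O
  i= 3: W-D = 19 → T
  i= 4: O-Y = 16 → Q
  i= 5: F-V = 10 → K
  i= 6: D-B =  2 → C
  i= 7: T-H = 12 → M
  i= 8: U-O =  6 → G
  i= 9: P-B = 14 → O
  i=10: U-B = 19 → T
  i=11: F-P = 16 → Q
  i=12: R-H = 10 → K
  i=13: D-B =  2 → C
  i=14: J-X = 12 → M
  i=15: Y-S =  6 → G
  i=16: C-O = 14 → O
  i=17: J-Q = 19 → T
  i=18: B-L = 16 → Q
  i=19: C-S = 10 → K
  i=20: L-J =  2 → C
  i=21: J-X = 12 → M
  i=22: I-C =  6 → G
  i=23: H-T = 14 → O
  i=24: Y-F = 19 → T
  i=25: Q-A = 16 → Q
  shifts repeat with period 7: MGOTQKC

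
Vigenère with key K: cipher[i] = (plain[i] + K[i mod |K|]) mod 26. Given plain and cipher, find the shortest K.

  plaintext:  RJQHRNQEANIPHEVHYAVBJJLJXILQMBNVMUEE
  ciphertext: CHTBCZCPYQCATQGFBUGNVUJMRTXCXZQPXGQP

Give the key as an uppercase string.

LYDULMM

  i= 0: C-R = 11 → L
  i= 1: H-J = 24 → Y
  i= 2: T-Q =  3 → D
  i= 3: B-H = 20 → U
  i= 4: C-R = 11 → L
  i= 5: Z-N = 12 → M
  i= 6: C-Q = 12 → M
  i= 7: P-E = 11 → L
  i= 8: Y-A = 24 → Y
  i= 9: Q-N =  3 → D
  i=10: C-I = 20 → U
  i=11: A-P = 11 → L
  i=12: T-H = 12 → M
  i=13: Q-E = 12 → M
  i=14: G-V = 11 → L
  i=15: F-H = 24 → Y
  i=16: B-Y =  3 → D
  i=17: U-A = 20 → U
  i=18: G-V = 11 → L
  i=19: N-B = 12 → M
  i=20: V-J = 12 → M
  i=21: U-J = 11 → L
  i=22: J-L = 24 → Y
  i=23: M-J =  3 → D
  i=24: R-X = 20 → U
  i=25: T-I = 11 → L
  i=26: X-L = 12 → M
  i=27: C-Q = 12 → M
  i=28: X-M = 11 → L
  i=29: Z-B = 24 → Y
  i=30: Q-N =  3 → D
  i=31: P-V = 20 → U
  i=32: X-M = 11 → L
  i=33: G-U = 12 → M
  i=34: Q-E = 12 → M
  i=35: P-E = 11 → L
  shifts repeat with period 7: LYDULMM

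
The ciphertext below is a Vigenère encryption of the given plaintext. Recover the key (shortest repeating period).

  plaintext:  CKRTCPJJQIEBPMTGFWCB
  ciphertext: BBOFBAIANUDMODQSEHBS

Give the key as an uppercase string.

ZRXMZL

  i= 0: B-C = 25 → Z
  i= 1: B-K = 17 → R
  i= 2: O-R = 23 → X
  i= 3: F-T = 12 → M
  i= 4: B-C = 25 → Z
  i= 5: A-P = 11 → L
  i= 6: I-J = 25 → Z
  i= 7: A-J = 17 → R
  i= 8: N-Q = 23 → X
  i= 9: U-I = 12 → M
  i=10: D-E = 25 → Z
  i=11: M-B = 11 → L
  i=12: O-P = 25 → Z
  i=13: D-M = 17 → R
  i=14: Q-T = 23 → X
  i=15: S-G = 12 → M
  i=16: E-F = 25 → Z
  i=17: H-W = 11 → L
  i=18: B-C = 25 → Z
  i=19: S-B = 17 → R
  shifts repeat with period 6: ZRXMZL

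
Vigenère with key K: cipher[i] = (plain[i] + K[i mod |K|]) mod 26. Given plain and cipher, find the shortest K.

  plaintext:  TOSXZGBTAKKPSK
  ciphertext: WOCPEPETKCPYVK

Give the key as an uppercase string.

DAKSFJ

  i= 0: W-T =  3 → D
  i= 1: O-O =  0 → A
  i= 2: C-S = 10 → K
  i= 3: P-X = 18 → S
  i= 4: E-Z =  5 → F
  i= 5: P-G =  9 → J
  i= 6: E-B =  3 → D
  i= 7: T-T =  0 → A
  i= 8: K-A = 10 → K
  i= 9: C-K = 18 → S
  i=10: P-K =  5 → F
  i=11: Y-P =  9 → J
  i=12: V-S =  3 → D
  i=13: K-K =  0 → A
  shifts repeat with period 6: DAKSFJ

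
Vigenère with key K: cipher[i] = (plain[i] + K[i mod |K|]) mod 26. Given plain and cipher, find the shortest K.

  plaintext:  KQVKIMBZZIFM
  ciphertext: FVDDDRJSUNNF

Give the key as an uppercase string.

VFIT

  i= 0: F-K = 21 → V
  i= 1: V-Q =  5 → F
  i= 2: D-V =  8 → I
  i= 3: D-K = 19 → T
  i= 4: D-I = 21 → V
  i= 5: R-M =  5 → F
  i= 6: J-B =  8 → I
  i= 7: S-Z = 19 → T
  i= 8: U-Z = 21 → V
  i= 9: N-I =  5 → F
  i=10: N-F =  8 → I
  i=11: F-M = 19 → T
  shifts repeat with period 4: VFIT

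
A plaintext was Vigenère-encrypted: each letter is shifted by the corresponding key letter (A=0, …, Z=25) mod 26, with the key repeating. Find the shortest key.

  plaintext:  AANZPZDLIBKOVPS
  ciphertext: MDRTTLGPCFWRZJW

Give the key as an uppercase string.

MDEUE

  i= 0: M-A = 12 → M
  i= 1: D-A =  3 → D
  i= 2: R-N =  4 → E
  i= 3: T-Z = 20 → U
  i= 4: T-P =  4 → E
  i= 5: L-Z = 12 → M
  i= 6: G-D =  3 → D
  i= 7: P-L =  4 → E
  i= 8: C-I = 20 → U
  i= 9: F-B =  4 → E
  i=10: W-K = 12 → M
  i=11: R-O =  3 → D
  i=12: Z-V =  4 → E
  i=13: J-P = 20 → U
  i=14: W-S =  4 → E
  shifts repeat with period 5: MDEUE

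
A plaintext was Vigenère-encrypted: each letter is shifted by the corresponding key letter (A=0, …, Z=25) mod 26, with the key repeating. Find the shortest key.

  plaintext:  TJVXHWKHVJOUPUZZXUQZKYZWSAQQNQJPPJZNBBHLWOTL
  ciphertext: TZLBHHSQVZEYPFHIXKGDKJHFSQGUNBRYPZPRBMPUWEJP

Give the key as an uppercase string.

AQQEALIJ

  i= 0: T-T =  0 → A
  i= 1: Z-J = 16 → Q
  i= 2: L-V = 16 → Q
  i= 3: B-X =  4 → E
  i= 4: H-H =  0 → A
  i= 5: H-W = 11 → L
  i= 6: S-K =  8 → I
  i= 7: Q-H =  9 → J
  i= 8: V-V =  0 → A
  i= 9: Z-J = 16 → Q
  i=10: E-O = 16 → Q
  i=11: Y-U =  4 → E
  i=12: P-P =  0 → A
  i=13: F-U = 11 → L
  i=14: H-Z =  8 → I
  i=15: I-Z =  9 → J
  i=16: X-X =  0 → A
  i=17: K-U = 16 → Q
  i=18: G-Q = 16 → Q
  i=19: D-Z =  4 → E
  i=20: K-K =  0 → A
  i=21: J-Y = 11 → L
  i=22: H-Z =  8 → I
  i=23: F-W =  9 → J
  i=24: S-S =  0 → A
  i=25: Q-A = 16 → Q
  i=26: G-Q = 16 → Q
  i=27: U-Q =  4 → E
  i=28: N-N =  0 → A
  i=29: B-Q = 11 → L
  i=30: R-J =  8 → I
  i=31: Y-P =  9 → J
  i=32: P-P =  0 → A
  i=33: Z-J = 16 → Q
  i=34: P-Z = 16 → Q
  i=35: R-N =  4 → E
  i=36: B-B =  0 → A
  i=37: M-B = 11 → L
  i=38: P-H =  8 → I
  i=39: U-L =  9 → J
  i=40: W-W =  0 → A
  i=41: E-O = 16 → Q
  i=42: J-T = 16 → Q
  i=43: P-L =  4 → E
  shifts repeat with period 8: AQQEALIJ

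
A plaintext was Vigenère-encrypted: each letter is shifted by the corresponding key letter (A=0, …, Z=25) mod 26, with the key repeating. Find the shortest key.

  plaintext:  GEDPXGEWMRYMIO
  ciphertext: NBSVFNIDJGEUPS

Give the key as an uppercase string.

HXPGIHE

  i= 0: N-G =  7 → H
  i= 1: B-E = 23 → X
  i= 2: S-D = 15 → P
  i= 3: V-P =  6 → G
  i= 4: F-X =  8 → I
  i= 5: N-G =  7 → H
  i= 6: I-E =  4 → E
  i= 7: D-W =  7 → H
  i= 8: J-M = 23 → X
  i= 9: G-R = 15 → P
  i=10: E-Y =  6 → G
  i=11: U-M =  8 → I
  i=12: P-I =  7 → H
  i=13: S-O =  4 → E
  shifts repeat with period 7: HXPGIHE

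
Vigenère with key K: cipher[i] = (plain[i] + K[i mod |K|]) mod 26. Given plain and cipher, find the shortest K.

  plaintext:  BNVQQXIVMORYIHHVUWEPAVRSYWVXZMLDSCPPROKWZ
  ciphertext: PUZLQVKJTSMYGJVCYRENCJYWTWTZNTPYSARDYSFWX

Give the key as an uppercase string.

  i= 0: P-B = 14 → O
  i= 1: U-N =  7 → H
  i= 2: Z-V =  4 → E
  i= 3: L-Q = 21 → V
  i= 4: Q-Q =  0 → A
  i= 5: V-X = 24 → Y
  i= 6: K-I =  2 → C
  i= 7: J-V = 14 → O
  i= 8: T-M =  7 → H
  i= 9: S-O =  4 → E
  i=10: M-R = 21 → V
  i=11: Y-Y =  0 → A
  i=12: G-I = 24 → Y
  i=13: J-H =  2 → C
  i=14: V-H = 14 → O
  i=15: C-V =  7 → H
  i=16: Y-U =  4 → E
  i=17: R-W = 21 → V
  i=18: E-E =  0 → A
  i=19: N-P = 24 → Y
  i=20: C-A =  2 → C
  i=21: J-V = 14 → O
  i=22: Y-R =  7 → H
  i=23: W-S =  4 → E
  i=24: T-Y = 21 → V
  i=25: W-W =  0 → A
  i=26: T-V = 24 → Y
  i=27: Z-X =  2 → C
  i=28: N-Z = 14 → O
  i=29: T-M =  7 → H
  i=30: P-L =  4 → E
  i=31: Y-D = 21 → V
  i=32: S-S =  0 → A
  i=33: A-C = 24 → Y
  i=34: R-P =  2 → C
  i=35: D-P = 14 → O
  i=36: Y-R =  7 → H
  i=37: S-O =  4 → E
  i=38: F-K = 21 → V
  i=39: W-W =  0 → A
  i=40: X-Z = 24 → Y
  shifts repeat with period 7: OHEVAYC

OHEVAYC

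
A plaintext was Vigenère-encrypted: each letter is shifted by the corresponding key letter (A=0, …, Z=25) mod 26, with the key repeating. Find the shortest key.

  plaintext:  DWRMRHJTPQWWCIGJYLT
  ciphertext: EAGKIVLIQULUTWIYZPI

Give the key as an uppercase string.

BEPYROCP

  i= 0: E-D =  1 → B
  i= 1: A-W =  4 → E
  i= 2: G-R = 15 → P
  i= 3: K-M = 24 → Y
  i= 4: I-R = 17 → R
  i= 5: V-H = 14 → O
  i= 6: L-J =  2 → C
  i= 7: I-T = 15 → P
  i= 8: Q-P =  1 → B
  i= 9: U-Q =  4 → E
  i=10: L-W = 15 → P
  i=11: U-W = 24 → Y
  i=12: T-C = 17 → R
  i=13: W-I = 14 → O
  i=14: I-G =  2 → C
  i=15: Y-J = 15 → P
  i=16: Z-Y =  1 → B
  i=17: P-L =  4 → E
  i=18: I-T = 15 → P
  shifts repeat with period 8: BEPYROCP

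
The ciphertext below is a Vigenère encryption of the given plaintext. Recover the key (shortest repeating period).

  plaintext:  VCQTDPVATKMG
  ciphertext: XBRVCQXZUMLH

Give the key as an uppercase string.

CZB

  i= 0: X-V =  2 → C
  i= 1: B-C = 25 → Z
  i= 2: R-Q =  1 → B
  i= 3: V-T =  2 → C
  i= 4: C-D = 25 → Z
  i= 5: Q-P =  1 → B
  i= 6: X-V =  2 → C
  i= 7: Z-A = 25 → Z
  i= 8: U-T =  1 → B
  i= 9: M-K =  2 → C
  i=10: L-M = 25 → Z
  i=11: H-G =  1 → B
  shifts repeat with period 3: CZB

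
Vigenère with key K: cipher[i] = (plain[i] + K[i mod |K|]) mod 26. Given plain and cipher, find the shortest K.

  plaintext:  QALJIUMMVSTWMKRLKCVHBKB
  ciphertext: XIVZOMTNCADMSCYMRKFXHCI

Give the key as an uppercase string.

HIKQGSHB

  i= 0: X-Q =  7 → H
  i= 1: I-A =  8 → I
  i= 2: V-L = 10 → K
  i= 3: Z-J = 16 → Q
  i= 4: O-I =  6 → G
  i= 5: M-U = 18 → S
  i= 6: T-M =  7 → H
  i= 7: N-M =  1 → B
  i= 8: C-V =  7 → H
  i= 9: A-S =  8 → I
  i=10: D-T = 10 → K
  i=11: M-W = 16 → Q
  i=12: S-M =  6 → G
  i=13: C-K = 18 → S
  i=14: Y-R =  7 → H
  i=15: M-L =  1 → B
  i=16: R-K =  7 → H
  i=17: K-C =  8 → I
  i=18: F-V = 10 → K
  i=19: X-H = 16 → Q
  i=20: H-B =  6 → G
  i=21: C-K = 18 → S
  i=22: I-B =  7 → H
  shifts repeat with period 8: HIKQGSHB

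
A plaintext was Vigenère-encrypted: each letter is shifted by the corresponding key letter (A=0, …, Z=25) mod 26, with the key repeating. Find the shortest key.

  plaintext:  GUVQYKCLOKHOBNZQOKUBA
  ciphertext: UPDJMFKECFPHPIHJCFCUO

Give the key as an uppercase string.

OVIT

  i= 0: U-G = 14 → O
  i= 1: P-U = 21 → V
  i= 2: D-V =  8 → I
  i= 3: J-Q = 19 → T
  i= 4: M-Y = 14 → O
  i= 5: F-K = 21 → V
  i= 6: K-C =  8 → I
  i= 7: E-L = 19 → T
  i= 8: C-O = 14 → O
  i= 9: F-K = 21 → V
  i=10: P-H =  8 → I
  i=11: H-O = 19 → T
  i=12: P-B = 14 → O
  i=13: I-N = 21 → V
  i=14: H-Z =  8 → I
  i=15: J-Q = 19 → T
  i=16: C-O = 14 → O
  i=17: F-K = 21 → V
  i=18: C-U =  8 → I
  i=19: U-B = 19 → T
  i=20: O-A = 14 → O
  shifts repeat with period 4: OVIT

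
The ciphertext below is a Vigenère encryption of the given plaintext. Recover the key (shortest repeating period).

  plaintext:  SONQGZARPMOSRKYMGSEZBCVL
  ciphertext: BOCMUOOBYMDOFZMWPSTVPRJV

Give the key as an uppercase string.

JAPWOPOK

  i= 0: B-S =  9 → J
  i= 1: O-O =  0 → A
  i= 2: C-N = 15 → P
  i= 3: M-Q = 22 → W
  i= 4: U-G = 14 → O
  i= 5: O-Z = 15 → P
  i= 6: O-A = 14 → O
  i= 7: B-R = 10 → K
  i= 8: Y-P =  9 → J
  i= 9: M-M =  0 → A
  i=10: D-O = 15 → P
  i=11: O-S = 22 → W
  i=12: F-R = 14 → O
  i=13: Z-K = 15 → P
  i=14: M-Y = 14 → O
  i=15: W-M = 10 → K
  i=16: P-G =  9 → J
  i=17: S-S =  0 → A
  i=18: T-E = 15 → P
  i=19: V-Z = 22 → W
  i=20: P-B = 14 → O
  i=21: R-C = 15 → P
  i=22: J-V = 14 → O
  i=23: V-L = 10 → K
  shifts repeat with period 8: JAPWOPOK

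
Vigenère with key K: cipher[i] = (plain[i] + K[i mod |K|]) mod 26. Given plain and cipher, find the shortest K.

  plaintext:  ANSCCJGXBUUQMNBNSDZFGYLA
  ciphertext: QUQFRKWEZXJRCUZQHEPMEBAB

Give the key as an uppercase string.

QHYDPB

  i= 0: Q-A = 16 → Q
  i= 1: U-N =  7 → H
  i= 2: Q-S = 24 → Y
  i= 3: F-C =  3 → D
  i= 4: R-C = 15 → P
  i= 5: K-J =  1 → B
  i= 6: W-G = 16 → Q
  i= 7: E-X =  7 → H
  i= 8: Z-B = 24 → Y
  i= 9: X-U =  3 → D
  i=10: J-U = 15 → P
  i=11: R-Q =  1 → B
  i=12: C-M = 16 → Q
  i=13: U-N =  7 → H
  i=14: Z-B = 24 → Y
  i=15: Q-N =  3 → D
  i=16: H-S = 15 → P
  i=17: E-D =  1 → B
  i=18: P-Z = 16 → Q
  i=19: M-F =  7 → H
  i=20: E-G = 24 → Y
  i=21: B-Y =  3 → D
  i=22: A-L = 15 → P
  i=23: B-A =  1 → B
  shifts repeat with period 6: QHYDPB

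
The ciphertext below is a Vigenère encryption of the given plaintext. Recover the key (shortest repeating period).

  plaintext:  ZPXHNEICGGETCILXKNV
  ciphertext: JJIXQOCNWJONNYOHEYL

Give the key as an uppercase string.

  i= 0: J-Z = 10 → K
  i= 1: J-P = 20 → U
  i= 2: I-X = 11 → L
  i= 3: X-H = 16 → Q
  i= 4: Q-N =  3 → D
  i= 5: O-E = 10 → K
  i= 6: C-I = 20 → U
  i= 7: N-C = 11 → L
  i= 8: W-G = 16 → Q
  i= 9: J-G =  3 → D
  i=10: O-E = 10 → K
  i=11: N-T = 20 → U
  i=12: N-C = 11 → L
  i=13: Y-I = 16 → Q
  i=14: O-L =  3 → D
  i=15: H-X = 10 → K
  i=16: E-K = 20 → U
  i=17: Y-N = 11 → L
  i=18: L-V = 16 → Q
  shifts repeat with period 5: KULQD

KULQD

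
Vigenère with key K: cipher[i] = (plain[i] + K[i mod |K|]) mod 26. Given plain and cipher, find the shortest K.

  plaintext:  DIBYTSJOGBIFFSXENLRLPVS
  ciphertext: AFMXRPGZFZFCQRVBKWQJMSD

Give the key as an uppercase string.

  i= 0: A-D = 23 → X
  i= 1: F-I = 23 → X
  i= 2: M-B = 11 → L
  i= 3: X-Y = 25 → Z
  i= 4: R-T = 24 → Y
  i= 5: P-S = 23 → X
  i= 6: G-J = 23 → X
  i= 7: Z-O = 11 → L
  i= 8: F-G = 25 → Z
  i= 9: Z-B = 24 → Y
  i=10: F-I = 23 → X
  i=11: C-F = 23 → X
  i=12: Q-F = 11 → L
  i=13: R-S = 25 → Z
  i=14: V-X = 24 → Y
  i=15: B-E = 23 → X
  i=16: K-N = 23 → X
  i=17: W-L = 11 → L
  i=18: Q-R = 25 → Z
  i=19: J-L = 24 → Y
  i=20: M-P = 23 → X
  i=21: S-V = 23 → X
  i=22: D-S = 11 → L
  shifts repeat with period 5: XXLZY

XXLZY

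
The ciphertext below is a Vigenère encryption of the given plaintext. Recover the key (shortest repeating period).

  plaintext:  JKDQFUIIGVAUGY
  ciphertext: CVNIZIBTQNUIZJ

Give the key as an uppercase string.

  i= 0: C-J = 19 → T
  i= 1: V-K = 11 → L
  i= 2: N-D = 10 → K
  i= 3: I-Q = 18 → S
  i= 4: Z-F = 20 → U
  i= 5: I-U = 14 → O
  i= 6: B-I = 19 → T
  i= 7: T-I = 11 → L
  i= 8: Q-G = 10 → K
  i= 9: N-V = 18 → S
  i=10: U-A = 20 → U
  i=11: I-U = 14 → O
  i=12: Z-G = 19 → T
  i=13: J-Y = 11 → L
  shifts repeat with period 6: TLKSUO

TLKSUO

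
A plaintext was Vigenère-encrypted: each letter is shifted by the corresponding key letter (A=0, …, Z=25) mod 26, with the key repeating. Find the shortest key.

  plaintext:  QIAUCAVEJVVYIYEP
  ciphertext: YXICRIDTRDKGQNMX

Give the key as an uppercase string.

  i= 0: Y-Q =  8 → I
  i= 1: X-I = 15 → P
  i= 2: I-A =  8 → I
  i= 3: C-U =  8 → I
  i= 4: R-C = 15 → P
  i= 5: I-A =  8 → I
  i= 6: D-V =  8 → I
  i= 7: T-E = 15 → P
  i= 8: R-J =  8 → I
  i= 9: D-V =  8 → I
  i=10: K-V = 15 → P
  i=11: G-Y =  8 → I
  i=12: Q-I =  8 → I
  i=13: N-Y = 15 → P
  i=14: M-E =  8 → I
  i=15: X-P =  8 → I
  shifts repeat with period 3: IPI

IPI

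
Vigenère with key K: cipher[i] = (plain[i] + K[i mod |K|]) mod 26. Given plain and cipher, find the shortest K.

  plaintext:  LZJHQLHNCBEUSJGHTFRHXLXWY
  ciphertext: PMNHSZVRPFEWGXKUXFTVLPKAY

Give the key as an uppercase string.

  i= 0: P-L =  4 → E
  i= 1: M-Z = 13 → N
  i= 2: N-J =  4 → E
  i= 3: H-H =  0 → A
  i= 4: S-Q =  2 → C
  i= 5: Z-L = 14 → O
  i= 6: V-H = 14 → O
  i= 7: R-N =  4 → E
  i= 8: P-C = 13 → N
  i= 9: F-B =  4 → E
  i=10: E-E =  0 → A
  i=11: W-U =  2 → C
  i=12: G-S = 14 → O
  i=13: X-J = 14 → O
  i=14: K-G =  4 → E
  i=15: U-H = 13 → N
  i=16: X-T =  4 → E
  i=17: F-F =  0 → A
  i=18: T-R =  2 → C
  i=19: V-H = 14 → O
  i=20: L-X = 14 → O
  i=21: P-L =  4 → E
  i=22: K-X = 13 → N
  i=23: A-W =  4 → E
  i=24: Y-Y =  0 → A
  shifts repeat with period 7: ENEACOO

ENEACOO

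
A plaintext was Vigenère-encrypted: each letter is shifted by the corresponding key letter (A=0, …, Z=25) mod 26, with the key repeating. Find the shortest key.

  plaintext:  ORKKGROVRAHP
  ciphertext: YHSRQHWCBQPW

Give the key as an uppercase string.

KQIH

  i= 0: Y-O = 10 → K
  i= 1: H-R = 16 → Q
  i= 2: S-K =  8 → I
  i= 3: R-K =  7 → H
  i= 4: Q-G = 10 → K
  i= 5: H-R = 16 → Q
  i= 6: W-O =  8 → I
  i= 7: C-V =  7 → H
  i= 8: B-R = 10 → K
  i= 9: Q-A = 16 → Q
  i=10: P-H =  8 → I
  i=11: W-P =  7 → H
  shifts repeat with period 4: KQIH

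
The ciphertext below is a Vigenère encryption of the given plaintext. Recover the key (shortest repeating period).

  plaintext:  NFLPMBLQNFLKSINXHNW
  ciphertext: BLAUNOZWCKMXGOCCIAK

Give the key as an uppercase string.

  i= 0: B-N = 14 → O
  i= 1: L-F =  6 → G
  i= 2: A-L = 15 → P
  i= 3: U-P =  5 → F
  i= 4: N-M =  1 → B
  i= 5: O-B = 13 → N
  i= 6: Z-L = 14 → O
  i= 7: W-Q =  6 → G
  i= 8: C-N = 15 → P
  i= 9: K-F =  5 → F
  i=10: M-L =  1 → B
  i=11: X-K = 13 → N
  i=12: G-S = 14 → O
  i=13: O-I =  6 → G
  i=14: C-N = 15 → P
  i=15: C-X =  5 → F
  i=16: I-H =  1 → B
  i=17: A-N = 13 → N
  i=18: K-W = 14 → O
  shifts repeat with period 6: OGPFBN

OGPFBN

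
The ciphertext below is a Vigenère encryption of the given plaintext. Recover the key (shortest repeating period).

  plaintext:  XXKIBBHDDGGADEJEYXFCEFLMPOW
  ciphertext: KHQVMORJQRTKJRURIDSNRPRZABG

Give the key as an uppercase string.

NKGNL

  i= 0: K-X = 13 → N
  i= 1: H-X = 10 → K
  i= 2: Q-K =  6 → G
  i= 3: V-I = 13 → N
  i= 4: M-B = 11 → L
  i= 5: O-B = 13 → N
  i= 6: R-H = 10 → K
  i= 7: J-D =  6 → G
  i= 8: Q-D = 13 → N
  i= 9: R-G = 11 → L
  i=10: T-G = 13 → N
  i=11: K-A = 10 → K
  i=12: J-D =  6 → G
  i=13: R-E = 13 → N
  i=14: U-J = 11 → L
  i=15: R-E = 13 → N
  i=16: I-Y = 10 → K
  i=17: D-X =  6 → G
  i=18: S-F = 13 → N
  i=19: N-C = 11 → L
  i=20: R-E = 13 → N
  i=21: P-F = 10 → K
  i=22: R-L =  6 → G
  i=23: Z-M = 13 → N
  i=24: A-P = 11 → L
  i=25: B-O = 13 → N
  i=26: G-W = 10 → K
  shifts repeat with period 5: NKGNL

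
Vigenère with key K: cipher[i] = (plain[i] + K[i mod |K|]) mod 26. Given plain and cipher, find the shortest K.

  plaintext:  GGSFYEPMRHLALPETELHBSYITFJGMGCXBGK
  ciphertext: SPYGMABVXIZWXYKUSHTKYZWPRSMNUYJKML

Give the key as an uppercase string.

  i= 0: S-G = 12 → M
  i= 1: P-G =  9 → J
  i= 2: Y-S =  6 → G
  i= 3: G-F =  1 → B
  i= 4: M-Y = 14 → O
  i= 5: A-E = 22 → W
  i= 6: B-P = 12 → M
  i= 7: V-M =  9 → J
  i= 8: X-R =  6 → G
  i= 9: I-H =  1 → B
  i=10: Z-L = 14 → O
  i=11: W-A = 22 → W
  i=12: X-L = 12 → M
  i=13: Y-P =  9 → J
  i=14: K-E =  6 → G
  i=15: U-T =  1 → B
  i=16: S-E = 14 → O
  i=17: H-L = 22 → W
  i=18: T-H = 12 → M
  i=19: K-B =  9 → J
  i=20: Y-S =  6 → G
  i=21: Z-Y =  1 → B
  i=22: W-I = 14 → O
  i=23: P-T = 22 → W
  i=24: R-F = 12 → M
  i=25: S-J =  9 → J
  i=26: M-G =  6 → G
  i=27: N-M =  1 → B
  i=28: U-G = 14 → O
  i=29: Y-C = 22 → W
  i=30: J-X = 12 → M
  i=31: K-B =  9 → J
  i=32: M-G =  6 → G
  i=33: L-K =  1 → B
  shifts repeat with period 6: MJGBOW

MJGBOW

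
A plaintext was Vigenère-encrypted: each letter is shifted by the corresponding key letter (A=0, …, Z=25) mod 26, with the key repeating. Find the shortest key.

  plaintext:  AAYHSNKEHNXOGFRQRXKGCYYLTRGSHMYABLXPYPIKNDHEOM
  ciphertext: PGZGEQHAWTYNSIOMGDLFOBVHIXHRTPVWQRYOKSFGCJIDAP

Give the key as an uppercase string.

  i= 0: P-A = 15 → P
  i= 1: G-A =  6 → G
  i= 2: Z-Y =  1 → B
  i= 3: G-H = 25 → Z
  i= 4: E-S = 12 → M
  i= 5: Q-N =  3 → D
  i= 6: H-K = 23 → X
  i= 7: A-E = 22 → W
  i= 8: W-H = 15 → P
  i= 9: T-N =  6 → G
  i=10: Y-X =  1 → B
  i=11: N-O = 25 → Z
  i=12: S-G = 12 → M
  i=13: I-F =  3 → D
  i=14: O-R = 23 → X
  i=15: M-Q = 22 → W
  i=16: G-R = 15 → P
  i=17: D-X =  6 → G
  i=18: L-K =  1 → B
  i=19: F-G = 25 → Z
  i=20: O-C = 12 → M
  i=21: B-Y =  3 → D
  i=22: V-Y = 23 → X
  i=23: H-L = 22 → W
  i=24: I-T = 15 → P
  i=25: X-R =  6 → G
  i=26: H-G =  1 → B
  i=27: R-S = 25 → Z
  i=28: T-H = 12 → M
  i=29: P-M =  3 → D
  i=30: V-Y = 23 → X
  i=31: W-A = 22 → W
  i=32: Q-B = 15 → P
  i=33: R-L =  6 → G
  i=34: Y-X =  1 → B
  i=35: O-P = 25 → Z
  i=36: K-Y = 12 → M
  i=37: S-P =  3 → D
  i=38: F-I = 23 → X
  i=39: G-K = 22 → W
  i=40: C-N = 15 → P
  i=41: J-D =  6 → G
  i=42: I-H =  1 → B
  i=43: D-E = 25 → Z
  i=44: A-O = 12 → M
  i=45: P-M =  3 → D
  shifts repeat with period 8: PGBZMDXW

PGBZMDXW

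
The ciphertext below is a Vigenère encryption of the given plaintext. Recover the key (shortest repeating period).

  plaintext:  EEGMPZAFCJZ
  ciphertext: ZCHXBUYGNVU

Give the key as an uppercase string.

  i= 0: Z-E = 21 → V
  i= 1: C-E = 24 → Y
  i= 2: H-G =  1 → B
  i= 3: X-M = 11 → L
  i= 4: B-P = 12 → M
  i= 5: U-Z = 21 → V
  i= 6: Y-A = 24 → Y
  i= 7: G-F =  1 → B
  i= 8: N-C = 11 → L
  i= 9: V-J = 12 → M
  i=10: U-Z = 21 → V
  shifts repeat with period 5: VYBLM

VYBLM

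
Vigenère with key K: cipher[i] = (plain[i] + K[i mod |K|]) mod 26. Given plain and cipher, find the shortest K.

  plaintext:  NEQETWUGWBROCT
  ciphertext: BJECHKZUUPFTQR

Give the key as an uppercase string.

OFOYO

  i= 0: B-N = 14 → O
  i= 1: J-E =  5 → F
  i= 2: E-Q = 14 → O
  i= 3: C-E = 24 → Y
  i= 4: H-T = 14 → O
  i= 5: K-W = 14 → O
  i= 6: Z-U =  5 → F
  i= 7: U-G = 14 → O
  i= 8: U-W = 24 → Y
  i= 9: P-B = 14 → O
  i=10: F-R = 14 → O
  i=11: T-O =  5 → F
  i=12: Q-C = 14 → O
  i=13: R-T = 24 → Y
  shifts repeat with period 5: OFOYO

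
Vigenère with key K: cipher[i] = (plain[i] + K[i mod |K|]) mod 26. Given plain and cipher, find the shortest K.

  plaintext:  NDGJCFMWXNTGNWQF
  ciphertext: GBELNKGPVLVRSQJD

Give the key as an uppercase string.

TYYCLFU

  i= 0: G-N = 19 → T
  i= 1: B-D = 24 → Y
  i= 2: E-G = 24 → Y
  i= 3: L-J =  2 → C
  i= 4: N-C = 11 → L
  i= 5: K-F =  5 → F
  i= 6: G-M = 20 → U
  i= 7: P-W = 19 → T
  i= 8: V-X = 24 → Y
  i= 9: L-N = 24 → Y
  i=10: V-T =  2 → C
  i=11: R-G = 11 → L
  i=12: S-N =  5 → F
  i=13: Q-W = 20 → U
  i=14: J-Q = 19 → T
  i=15: D-F = 24 → Y
  shifts repeat with period 7: TYYCLFU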